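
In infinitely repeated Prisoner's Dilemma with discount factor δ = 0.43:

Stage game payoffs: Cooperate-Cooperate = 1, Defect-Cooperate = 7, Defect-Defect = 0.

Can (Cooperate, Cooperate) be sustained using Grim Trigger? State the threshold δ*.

δ* = 0.8571; since δ = 0.43 < 0.8571, cooperation cannot be sustained

Work:
For Grim Trigger:
Cooperate forever: 1/(1-δ)
Defect then punished: 7 + 0·δ/(1-δ)
Need: 1/(1-δ) ≥ 7 + 0·δ/(1-δ)
Solving: δ ≥ (T-R)/(T-P) = (7-1)/(7-0) = 0.8571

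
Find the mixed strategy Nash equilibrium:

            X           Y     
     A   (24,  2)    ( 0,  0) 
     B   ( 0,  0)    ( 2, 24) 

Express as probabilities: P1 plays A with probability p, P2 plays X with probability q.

p = 0.9231, q = 0.0769

Work:
Find probabilities that make opponent indifferent:
P2 chooses q to make P1 indifferent between A and B
P1 chooses p to make P2 indifferent between X and Y
Mixed NE: P1 plays (A: 0.9231, B: 0.0769), P2 plays (X: 0.0769, Y: 0.9231)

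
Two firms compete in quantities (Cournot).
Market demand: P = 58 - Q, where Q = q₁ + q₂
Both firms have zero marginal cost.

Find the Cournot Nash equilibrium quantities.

q₁* = q₂* = 19.33; P* = 19.33

Work:
Profit: π_i = P·q_i = (a - q_i - q_j)·q_i
FOC: ∂π_i/∂q_i = a - 2q_i - q_j = 0
Reaction function: q_i = (58 - q_j)/2
Symmetry: q* = 58/3 = 19.33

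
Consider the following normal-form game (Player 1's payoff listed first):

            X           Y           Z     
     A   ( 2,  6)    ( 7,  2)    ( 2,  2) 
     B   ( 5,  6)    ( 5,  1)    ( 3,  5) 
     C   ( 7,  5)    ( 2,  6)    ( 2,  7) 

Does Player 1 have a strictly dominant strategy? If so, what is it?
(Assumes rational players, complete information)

No strictly dominant strategy exists for Player 1

Work:
A strategy strictly dominates another if it gives a strictly higher payoff against every opponent action. Compare each pair of P1's strategies column-by-column:
  A vs B: [2 vs 5, 7 vs 5, 2 vs 3] → A does not strictly dominate B (column X: 2 ≤ 5)
  A vs C: [2 vs 7, 7 vs 2, 2 vs 2] → A does not strictly dominate C (column X: 2 ≤ 7)
  B vs A: [5 vs 2, 5 vs 7, 3 vs 2] → B does not strictly dominate A (column Y: 5 ≤ 7)
  B vs C: [5 vs 7, 5 vs 2, 3 vs 2] → B does not strictly dominate C (column X: 5 ≤ 7)
  C vs A: [7 vs 2, 2 vs 7, 2 vs 2] → C does not strictly dominate A (column Y: 2 ≤ 7)
  C vs B: [7 vs 5, 2 vs 5, 2 vs 3] → C does not strictly dominate B (column Y: 2 ≤ 5)
No single strategy strictly dominates all others → no strictly dominant strategy.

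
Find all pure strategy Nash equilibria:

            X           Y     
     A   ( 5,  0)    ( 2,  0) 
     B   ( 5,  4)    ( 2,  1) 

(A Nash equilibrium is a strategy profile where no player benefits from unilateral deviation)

Nash equilibrium: (A, X), (A, Y), (B, X)

Work:
Best responses:
  P1 vs X: payoffs [5, 5] → best response A/B (payoff 5)
  P1 vs Y: payoffs [2, 2] → best response A/B (payoff 2)
  P2 vs A: payoffs [0, 0] → best response X/Y (payoff 0)
  P2 vs B: payoffs [4, 1] → best response X (payoff 4)
Mutual best responses: (A,X), (A,Y), (B,X) → Nash equilibria.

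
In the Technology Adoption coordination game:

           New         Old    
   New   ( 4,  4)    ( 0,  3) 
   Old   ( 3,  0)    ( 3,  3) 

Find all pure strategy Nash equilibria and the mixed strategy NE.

Pure NE: (New, New) and (Old, Old); Mixed NE: p = 0.75, q = 0.75

Work:
Check pure NE:
(New, New): (4, 4) - no unilateral deviation beneficial
(Old, Old): (3, 3) - no unilateral deviation beneficial
Mixed NE: P1 plays New with p = 0.75, P2 plays New with q = 0.75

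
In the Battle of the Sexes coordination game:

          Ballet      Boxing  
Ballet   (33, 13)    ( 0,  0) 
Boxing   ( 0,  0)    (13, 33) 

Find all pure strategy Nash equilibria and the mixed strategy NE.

Pure NE: (Ballet, Ballet) and (Boxing, Boxing); Mixed NE: p = 0.7174, q = 0.2826

Work:
Check pure NE:
(Ballet, Ballet): (33, 13) - no unilateral deviation beneficial
(Boxing, Boxing): (13, 33) - no unilateral deviation beneficial
Mixed NE: P1 plays Ballet with p = 0.7174, P2 plays Ballet with q = 0.2826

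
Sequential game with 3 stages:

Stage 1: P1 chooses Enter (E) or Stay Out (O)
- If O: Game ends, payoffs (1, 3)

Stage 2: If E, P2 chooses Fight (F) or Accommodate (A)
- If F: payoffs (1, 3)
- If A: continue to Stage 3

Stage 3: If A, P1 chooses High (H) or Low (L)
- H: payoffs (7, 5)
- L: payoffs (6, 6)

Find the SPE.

SPE: (E, A, H); Outcome (7, 5)

Work:
Stage 3: P1 chooses H (7 vs 6)
Stage 2: P2: F->3, A->5 (anticipating H). Choose A
Stage 1: P1: O->1, E->7 (anticipating A, H). Choose E
SPE path: E -> A -> H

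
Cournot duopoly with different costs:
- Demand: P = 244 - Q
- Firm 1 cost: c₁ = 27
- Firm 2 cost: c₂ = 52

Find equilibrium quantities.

q₁* = 80.67, q₂* = 55.67

Work:
Reaction: q₁ = (244 - 27 - q₂)/2
Reaction: q₂ = (244 - 52 - q₁)/2
Solve simultaneously:
q₁* = (244 - 2×27 + 52)/3 = 80.67
q₂* = (244 - 2×52 + 27)/3 = 55.67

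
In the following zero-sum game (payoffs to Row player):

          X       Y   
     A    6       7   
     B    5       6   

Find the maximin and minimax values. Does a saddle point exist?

Maximin = 6, Minimax = 6, Saddle: True

Work:
Row minimums: [6, 5] → maximin = 6
Column maximums: [6, 7] → minimax = 6
Saddle point exists! Game value = 6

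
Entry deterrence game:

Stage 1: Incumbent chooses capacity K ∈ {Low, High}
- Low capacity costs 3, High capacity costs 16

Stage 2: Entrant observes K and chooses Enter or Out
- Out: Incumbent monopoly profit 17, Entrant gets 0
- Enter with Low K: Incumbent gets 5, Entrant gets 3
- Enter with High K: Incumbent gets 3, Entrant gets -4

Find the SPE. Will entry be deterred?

SPE: (Low, Enter|Low, Out|High); Entry not deterred. Incumbent net profit = 2, Entrant gets 3

Work:
After Low K: Entrant enters (3 > 0)
After High K: Entrant stays out (-4 < 0)
Incumbent: Low → 5−3=2, High → 17−16=1
Incumbent chooses Low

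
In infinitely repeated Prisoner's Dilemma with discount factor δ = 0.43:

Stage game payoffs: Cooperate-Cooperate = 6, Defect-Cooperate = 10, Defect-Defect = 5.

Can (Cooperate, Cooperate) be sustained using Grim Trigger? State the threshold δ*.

δ* = 0.8; since δ = 0.43 < 0.8, cooperation cannot be sustained

Work:
For Grim Trigger:
Cooperate forever: 6/(1-δ)
Defect then punished: 10 + 5·δ/(1-δ)
Need: 6/(1-δ) ≥ 10 + 5·δ/(1-δ)
Solving: δ ≥ (T-R)/(T-P) = (10-6)/(10-5) = 0.8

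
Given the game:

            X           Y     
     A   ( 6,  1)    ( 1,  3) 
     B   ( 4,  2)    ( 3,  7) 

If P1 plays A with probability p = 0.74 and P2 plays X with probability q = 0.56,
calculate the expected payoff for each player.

E[P1] = 3.7376, E[P2] = 2.4832

Work:
E[P1] = p·q·π₁(A,X) + p·(1-q)·π₁(A,Y) + (1-p)·q·π₁(B,X) + (1-p)·(1-q)·π₁(B,Y)
= 0.74·0.56·6 + 0.74·0.44·1 + 0.26·0.56·4 + 0.26·0.44·3
= 3.7376

E[P2] = 2.4832 (similar calculation)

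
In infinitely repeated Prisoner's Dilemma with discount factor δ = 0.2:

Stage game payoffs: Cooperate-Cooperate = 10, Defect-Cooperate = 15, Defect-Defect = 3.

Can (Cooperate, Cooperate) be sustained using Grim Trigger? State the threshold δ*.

δ* = 0.4167; since δ = 0.2 < 0.4167, cooperation cannot be sustained

Work:
For Grim Trigger:
Cooperate forever: 10/(1-δ)
Defect then punished: 15 + 3·δ/(1-δ)
Need: 10/(1-δ) ≥ 15 + 3·δ/(1-δ)
Solving: δ ≥ (T-R)/(T-P) = (15-10)/(15-3) = 0.4167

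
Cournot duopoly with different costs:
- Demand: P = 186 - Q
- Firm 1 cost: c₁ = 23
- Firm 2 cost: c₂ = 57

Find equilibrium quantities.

q₁* = 65.67, q₂* = 31.67

Work:
Reaction: q₁ = (186 - 23 - q₂)/2
Reaction: q₂ = (186 - 57 - q₁)/2
Solve simultaneously:
q₁* = (186 - 2×23 + 57)/3 = 65.67
q₂* = (186 - 2×57 + 23)/3 = 31.67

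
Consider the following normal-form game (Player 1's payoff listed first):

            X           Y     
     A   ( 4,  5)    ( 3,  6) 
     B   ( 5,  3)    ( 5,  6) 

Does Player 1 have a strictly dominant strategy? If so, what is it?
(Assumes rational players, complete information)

Yes, Player 1's strictly dominant strategy is B

Work:
A strategy strictly dominates another if it gives a strictly higher payoff against every opponent action. Compare each pair of P1's strategies column-by-column:
  A vs B: [4 vs 5, 3 vs 5] → A does not strictly dominate B (column X: 4 ≤ 5)
  B vs A: [5 vs 4, 5 vs 3] → B strictly dominates A
B strictly dominates every other strategy → strictly dominant.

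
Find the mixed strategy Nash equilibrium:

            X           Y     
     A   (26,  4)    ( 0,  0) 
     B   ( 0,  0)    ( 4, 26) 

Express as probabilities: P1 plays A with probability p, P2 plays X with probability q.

p = 0.8667, q = 0.1333

Work:
Find probabilities that make opponent indifferent:
P2 chooses q to make P1 indifferent between A and B
P1 chooses p to make P2 indifferent between X and Y
Mixed NE: P1 plays (A: 0.8667, B: 0.1333), P2 plays (X: 0.1333, Y: 0.8667)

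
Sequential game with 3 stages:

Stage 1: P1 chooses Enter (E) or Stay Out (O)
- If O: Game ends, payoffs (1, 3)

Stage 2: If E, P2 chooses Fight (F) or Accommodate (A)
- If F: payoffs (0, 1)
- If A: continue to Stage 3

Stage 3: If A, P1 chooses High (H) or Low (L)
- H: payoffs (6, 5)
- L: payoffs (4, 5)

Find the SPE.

SPE: (E, A, H); Outcome (6, 5)

Work:
Stage 3: P1 chooses H (6 vs 4)
Stage 2: P2: F->1, A->5 (anticipating H). Choose A
Stage 1: P1: O->1, E->6 (anticipating A, H). Choose E
SPE path: E -> A -> H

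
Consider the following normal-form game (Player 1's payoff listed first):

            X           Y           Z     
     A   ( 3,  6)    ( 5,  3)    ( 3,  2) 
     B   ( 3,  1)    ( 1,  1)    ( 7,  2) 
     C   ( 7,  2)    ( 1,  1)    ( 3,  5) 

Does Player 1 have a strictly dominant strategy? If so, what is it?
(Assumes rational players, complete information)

No strictly dominant strategy exists for Player 1

Work:
A strategy strictly dominates another if it gives a strictly higher payoff against every opponent action. Compare each pair of P1's strategies column-by-column:
  A vs B: [3 vs 3, 5 vs 1, 3 vs 7] → A does not strictly dominate B (column X: 3 ≤ 3)
  A vs C: [3 vs 7, 5 vs 1, 3 vs 3] → A does not strictly dominate C (column X: 3 ≤ 7)
  B vs A: [3 vs 3, 1 vs 5, 7 vs 3] → B does not strictly dominate A (column X: 3 ≤ 3)
  B vs C: [3 vs 7, 1 vs 1, 7 vs 3] → B does not strictly dominate C (column X: 3 ≤ 7)
  C vs A: [7 vs 3, 1 vs 5, 3 vs 3] → C does not strictly dominate A (column Y: 1 ≤ 5)
  C vs B: [7 vs 3, 1 vs 1, 3 vs 7] → C does not strictly dominate B (column Y: 1 ≤ 1)
No single strategy strictly dominates all others → no strictly dominant strategy.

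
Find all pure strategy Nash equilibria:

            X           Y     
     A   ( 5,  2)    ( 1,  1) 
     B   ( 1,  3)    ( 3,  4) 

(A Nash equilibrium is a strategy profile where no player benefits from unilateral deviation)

Nash equilibrium: (A, X), (B, Y)

Work:
Best responses:
  P1 vs X: payoffs [5, 1] → best response A (payoff 5)
  P1 vs Y: payoffs [1, 3] → best response B (payoff 3)
  P2 vs A: payoffs [2, 1] → best response X (payoff 2)
  P2 vs B: payoffs [3, 4] → best response Y (payoff 4)
Mutual best responses: (A,X), (B,Y) → Nash equilibria.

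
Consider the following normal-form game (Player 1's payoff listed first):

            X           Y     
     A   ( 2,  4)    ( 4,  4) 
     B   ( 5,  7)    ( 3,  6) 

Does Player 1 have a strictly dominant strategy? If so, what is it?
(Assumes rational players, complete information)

No strictly dominant strategy exists for Player 1

Work:
A strategy strictly dominates another if it gives a strictly higher payoff against every opponent action. Compare each pair of P1's strategies column-by-column:
  A vs B: [2 vs 5, 4 vs 3] → A does not strictly dominate B (column X: 2 ≤ 5)
  B vs A: [5 vs 2, 3 vs 4] → B does not strictly dominate A (column Y: 3 ≤ 4)
No single strategy strictly dominates all others → no strictly dominant strategy.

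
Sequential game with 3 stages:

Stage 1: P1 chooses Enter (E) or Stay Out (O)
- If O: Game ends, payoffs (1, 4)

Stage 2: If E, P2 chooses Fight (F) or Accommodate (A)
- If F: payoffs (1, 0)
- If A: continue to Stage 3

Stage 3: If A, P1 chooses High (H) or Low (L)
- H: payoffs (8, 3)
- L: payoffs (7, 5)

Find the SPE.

SPE: (E, A, H); Outcome (8, 3)

Work:
Stage 3: P1 chooses H (8 vs 7)
Stage 2: P2: F->0, A->3 (anticipating H). Choose A
Stage 1: P1: O->1, E->8 (anticipating A, H). Choose E
SPE path: E -> A -> H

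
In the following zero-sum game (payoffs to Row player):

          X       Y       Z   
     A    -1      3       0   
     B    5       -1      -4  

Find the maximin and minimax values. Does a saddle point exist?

Maximin = -1, Minimax = 0, Saddle: False

Work:
Row minimums: [-1, -4] → maximin = -1
Column maximums: [5, 3, 0] → minimax = 0
No saddle point (maximin ≠ minimax). Mixed strategy needed.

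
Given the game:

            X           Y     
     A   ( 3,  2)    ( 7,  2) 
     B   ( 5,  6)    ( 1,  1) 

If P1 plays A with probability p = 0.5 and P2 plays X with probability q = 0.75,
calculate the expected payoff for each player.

E[P1] = 4.0, E[P2] = 3.375

Work:
E[P1] = p·q·π₁(A,X) + p·(1-q)·π₁(A,Y) + (1-p)·q·π₁(B,X) + (1-p)·(1-q)·π₁(B,Y)
= 0.5·0.75·3 + 0.5·0.25·7 + 0.5·0.75·5 + 0.5·0.25·1
= 4.0

E[P2] = 3.375 (similar calculation)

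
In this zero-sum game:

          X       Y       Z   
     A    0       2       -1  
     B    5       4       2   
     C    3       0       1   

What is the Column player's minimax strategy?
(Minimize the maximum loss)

Column should play Z, value = 2

Work:
Column player minimizes Row's maximum payoff:
Column X: max payoff to Row = 5
Column Y: max payoff to Row = 4
Column Z: max payoff to Row = 2
Minimum is 2, achieved by column Z.
Minimax strategy: Z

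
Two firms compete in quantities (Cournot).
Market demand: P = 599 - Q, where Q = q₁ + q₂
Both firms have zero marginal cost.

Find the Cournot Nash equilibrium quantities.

q₁* = q₂* = 199.67; P* = 199.67

Work:
Profit: π_i = P·q_i = (a - q_i - q_j)·q_i
FOC: ∂π_i/∂q_i = a - 2q_i - q_j = 0
Reaction function: q_i = (599 - q_j)/2
Symmetry: q* = 599/3 = 199.67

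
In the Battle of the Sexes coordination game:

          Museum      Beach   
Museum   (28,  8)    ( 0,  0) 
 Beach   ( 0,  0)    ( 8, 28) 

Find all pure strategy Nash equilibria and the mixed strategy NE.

Pure NE: (Museum, Museum) and (Beach, Beach); Mixed NE: p = 0.7778, q = 0.2222

Work:
Check pure NE:
(Museum, Museum): (28, 8) - no unilateral deviation beneficial
(Beach, Beach): (8, 28) - no unilateral deviation beneficial
Mixed NE: P1 plays Museum with p = 0.7778, P2 plays Museum with q = 0.2222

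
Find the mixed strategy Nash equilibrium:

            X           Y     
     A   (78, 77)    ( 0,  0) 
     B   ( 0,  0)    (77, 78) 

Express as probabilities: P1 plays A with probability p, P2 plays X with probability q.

p = 0.5032, q = 0.4968

Work:
Find probabilities that make opponent indifferent:
P2 chooses q to make P1 indifferent between A and B
P1 chooses p to make P2 indifferent between X and Y
Mixed NE: P1 plays (A: 0.5032, B: 0.4968), P2 plays (X: 0.4968, Y: 0.5032)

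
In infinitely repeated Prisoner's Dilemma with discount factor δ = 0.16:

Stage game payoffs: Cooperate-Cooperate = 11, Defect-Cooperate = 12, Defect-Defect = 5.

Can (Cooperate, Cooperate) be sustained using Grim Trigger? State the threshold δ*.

δ* = 0.1429; since δ = 0.16 ≥ 0.1429, cooperation can be sustained

Work:
For Grim Trigger:
Cooperate forever: 11/(1-δ)
Defect then punished: 12 + 5·δ/(1-δ)
Need: 11/(1-δ) ≥ 12 + 5·δ/(1-δ)
Solving: δ ≥ (T-R)/(T-P) = (12-11)/(12-5) = 0.1429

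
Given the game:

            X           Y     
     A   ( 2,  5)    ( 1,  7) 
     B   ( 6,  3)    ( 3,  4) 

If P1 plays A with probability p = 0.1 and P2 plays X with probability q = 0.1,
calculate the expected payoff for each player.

E[P1] = 3.08, E[P2] = 4.19

Work:
E[P1] = p·q·π₁(A,X) + p·(1-q)·π₁(A,Y) + (1-p)·q·π₁(B,X) + (1-p)·(1-q)·π₁(B,Y)
= 0.1·0.1·2 + 0.1·0.9·1 + 0.9·0.1·6 + 0.9·0.9·3
= 3.08

E[P2] = 4.19 (similar calculation)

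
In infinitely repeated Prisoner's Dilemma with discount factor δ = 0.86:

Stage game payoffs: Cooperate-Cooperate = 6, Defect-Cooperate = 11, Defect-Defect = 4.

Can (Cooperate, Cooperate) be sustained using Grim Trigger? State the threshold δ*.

δ* = 0.7143; since δ = 0.86 ≥ 0.7143, cooperation can be sustained

Work:
For Grim Trigger:
Cooperate forever: 6/(1-δ)
Defect then punished: 11 + 4·δ/(1-δ)
Need: 6/(1-δ) ≥ 11 + 4·δ/(1-δ)
Solving: δ ≥ (T-R)/(T-P) = (11-6)/(11-4) = 0.7143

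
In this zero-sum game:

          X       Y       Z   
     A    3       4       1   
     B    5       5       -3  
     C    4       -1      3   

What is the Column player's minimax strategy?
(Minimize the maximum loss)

Column should play Z, value = 3

Work:
Column player minimizes Row's maximum payoff:
Column X: max payoff to Row = 5
Column Y: max payoff to Row = 5
Column Z: max payoff to Row = 3
Minimum is 3, achieved by column Z.
Minimax strategy: Z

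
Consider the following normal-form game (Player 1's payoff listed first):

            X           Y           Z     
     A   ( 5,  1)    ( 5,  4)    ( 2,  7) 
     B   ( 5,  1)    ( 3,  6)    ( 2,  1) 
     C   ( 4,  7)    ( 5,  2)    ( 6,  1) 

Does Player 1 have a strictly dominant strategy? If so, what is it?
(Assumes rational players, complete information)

No strictly dominant strategy exists for Player 1

Work:
A strategy strictly dominates another if it gives a strictly higher payoff against every opponent action. Compare each pair of P1's strategies column-by-column:
  A vs B: [5 vs 5, 5 vs 3, 2 vs 2] → A does not strictly dominate B (column X: 5 ≤ 5)
  A vs C: [5 vs 4, 5 vs 5, 2 vs 6] → A does not strictly dominate C (column Y: 5 ≤ 5)
  B vs A: [5 vs 5, 3 vs 5, 2 vs 2] → B does not strictly dominate A (column X: 5 ≤ 5)
  B vs C: [5 vs 4, 3 vs 5, 2 vs 6] → B does not strictly dominate C (column Y: 3 ≤ 5)
  C vs A: [4 vs 5, 5 vs 5, 6 vs 2] → C does not strictly dominate A (column X: 4 ≤ 5)
  C vs B: [4 vs 5, 5 vs 3, 6 vs 2] → C does not strictly dominate B (column X: 4 ≤ 5)
No single strategy strictly dominates all others → no strictly dominant strategy.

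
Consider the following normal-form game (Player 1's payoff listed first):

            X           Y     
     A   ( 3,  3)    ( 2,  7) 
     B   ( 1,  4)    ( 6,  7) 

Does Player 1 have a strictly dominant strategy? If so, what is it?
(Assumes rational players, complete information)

No strictly dominant strategy exists for Player 1

Work:
A strategy strictly dominates another if it gives a strictly higher payoff against every opponent action. Compare each pair of P1's strategies column-by-column:
  A vs B: [3 vs 1, 2 vs 6] → A does not strictly dominate B (column Y: 2 ≤ 6)
  B vs A: [1 vs 3, 6 vs 2] → B does not strictly dominate A (column X: 1 ≤ 3)
No single strategy strictly dominates all others → no strictly dominant strategy.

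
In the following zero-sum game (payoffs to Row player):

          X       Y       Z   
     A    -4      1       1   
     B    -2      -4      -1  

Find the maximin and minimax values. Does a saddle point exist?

Maximin = -4, Minimax = -2, Saddle: False

Work:
Row minimums: [-4, -4] → maximin = -4
Column maximums: [-2, 1, 1] → minimax = -2
No saddle point (maximin ≠ minimax). Mixed strategy needed.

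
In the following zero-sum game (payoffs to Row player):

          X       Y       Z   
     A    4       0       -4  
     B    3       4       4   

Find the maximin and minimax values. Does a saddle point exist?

Maximin = 3, Minimax = 4, Saddle: False

Work:
Row minimums: [-4, 3] → maximin = 3
Column maximums: [4, 4, 4] → minimax = 4
No saddle point (maximin ≠ minimax). Mixed strategy needed.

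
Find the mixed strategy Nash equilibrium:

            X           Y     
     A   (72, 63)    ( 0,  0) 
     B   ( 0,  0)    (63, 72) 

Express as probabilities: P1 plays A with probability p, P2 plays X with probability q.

p = 0.5333, q = 0.4667

Work:
Find probabilities that make opponent indifferent:
P2 chooses q to make P1 indifferent between A and B
P1 chooses p to make P2 indifferent between X and Y
Mixed NE: P1 plays (A: 0.5333, B: 0.4667), P2 plays (X: 0.4667, Y: 0.5333)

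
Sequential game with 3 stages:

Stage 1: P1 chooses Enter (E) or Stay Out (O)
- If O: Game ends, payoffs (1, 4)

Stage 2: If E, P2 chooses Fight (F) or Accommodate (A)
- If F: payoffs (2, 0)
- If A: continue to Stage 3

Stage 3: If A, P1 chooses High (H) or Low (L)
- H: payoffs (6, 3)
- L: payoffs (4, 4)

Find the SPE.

SPE: (E, A, H); Outcome (6, 3)

Work:
Stage 3: P1 chooses H (6 vs 4)
Stage 2: P2: F->0, A->3 (anticipating H). Choose A
Stage 1: P1: O->1, E->6 (anticipating A, H). Choose E
SPE path: E -> A -> H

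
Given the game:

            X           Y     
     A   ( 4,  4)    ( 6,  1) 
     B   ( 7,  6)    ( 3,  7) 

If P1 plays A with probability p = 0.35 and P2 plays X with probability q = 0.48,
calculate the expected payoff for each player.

E[P1] = 4.962, E[P2] = 5.092

Work:
E[P1] = p·q·π₁(A,X) + p·(1-q)·π₁(A,Y) + (1-p)·q·π₁(B,X) + (1-p)·(1-q)·π₁(B,Y)
= 0.35·0.48·4 + 0.35·0.52·6 + 0.65·0.48·7 + 0.65·0.52·3
= 4.962

E[P2] = 5.092 (similar calculation)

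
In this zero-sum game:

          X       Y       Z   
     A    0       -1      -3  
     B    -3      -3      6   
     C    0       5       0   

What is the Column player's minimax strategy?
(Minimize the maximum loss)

Column should play X, value = 0

Work:
Column player minimizes Row's maximum payoff:
Column X: max payoff to Row = 0
Column Y: max payoff to Row = 5
Column Z: max payoff to Row = 6
Minimum is 0, achieved by column X.
Minimax strategy: X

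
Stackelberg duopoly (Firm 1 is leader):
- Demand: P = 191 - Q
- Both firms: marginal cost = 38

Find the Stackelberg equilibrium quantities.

q₁* (leader) = 76.5, q₂* (follower) = 38.25

Work:
Follower's reaction: q₂ = (a - c - q₁)/2
Leader substitutes: π₁ = q₁·(a - q₁ - (a-c-q₁)/2 - c)
FOC: q₁* = (191 - 38)/2 = 76.50
Then: q₂* = (191 - 38 - 76.5)/2 = 38.25
Leader has first-mover advantage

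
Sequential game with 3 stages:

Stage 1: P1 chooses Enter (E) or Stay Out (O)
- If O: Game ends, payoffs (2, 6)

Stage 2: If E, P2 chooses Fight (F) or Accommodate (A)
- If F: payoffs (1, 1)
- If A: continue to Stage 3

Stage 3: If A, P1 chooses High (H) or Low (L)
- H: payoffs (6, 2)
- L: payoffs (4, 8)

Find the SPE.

SPE: (E, A, H); Outcome (6, 2)

Work:
Stage 3: P1 chooses H (6 vs 4)
Stage 2: P2: F->1, A->2 (anticipating H). Choose A
Stage 1: P1: O->2, E->6 (anticipating A, H). Choose E
SPE path: E -> A -> H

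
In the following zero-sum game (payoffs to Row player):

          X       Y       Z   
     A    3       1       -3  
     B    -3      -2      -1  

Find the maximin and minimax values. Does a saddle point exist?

Maximin = -3, Minimax = -1, Saddle: False

Work:
Row minimums: [-3, -3] → maximin = -3
Column maximums: [3, 1, -1] → minimax = -1
No saddle point (maximin ≠ minimax). Mixed strategy needed.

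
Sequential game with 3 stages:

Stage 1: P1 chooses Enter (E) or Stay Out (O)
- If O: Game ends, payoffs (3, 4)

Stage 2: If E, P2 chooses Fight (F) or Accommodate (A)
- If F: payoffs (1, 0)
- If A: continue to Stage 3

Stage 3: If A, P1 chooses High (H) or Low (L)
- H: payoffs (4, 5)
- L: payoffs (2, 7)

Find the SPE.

SPE: (E, A, H); Outcome (4, 5)

Work:
Stage 3: P1 chooses H (4 vs 2)
Stage 2: P2: F->0, A->5 (anticipating H). Choose A
Stage 1: P1: O->3, E->4 (anticipating A, H). Choose E
SPE path: E -> A -> H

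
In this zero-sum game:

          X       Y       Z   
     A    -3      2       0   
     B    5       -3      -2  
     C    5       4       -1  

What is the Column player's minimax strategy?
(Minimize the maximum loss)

Column should play Z, value = 0

Work:
Column player minimizes Row's maximum payoff:
Column X: max payoff to Row = 5
Column Y: max payoff to Row = 4
Column Z: max payoff to Row = 0
Minimum is 0, achieved by column Z.
Minimax strategy: Z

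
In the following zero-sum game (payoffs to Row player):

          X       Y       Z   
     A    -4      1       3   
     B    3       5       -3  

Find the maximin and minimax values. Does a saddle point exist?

Maximin = -3, Minimax = 3, Saddle: False

Work:
Row minimums: [-4, -3] → maximin = -3
Column maximums: [3, 5, 3] → minimax = 3
No saddle point (maximin ≠ minimax). Mixed strategy needed.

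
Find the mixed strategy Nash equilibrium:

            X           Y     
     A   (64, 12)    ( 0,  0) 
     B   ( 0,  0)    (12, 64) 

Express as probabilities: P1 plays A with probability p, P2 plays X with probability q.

p = 0.8421, q = 0.1579

Work:
Find probabilities that make opponent indifferent:
P2 chooses q to make P1 indifferent between A and B
P1 chooses p to make P2 indifferent between X and Y
Mixed NE: P1 plays (A: 0.8421, B: 0.1579), P2 plays (X: 0.1579, Y: 0.8421)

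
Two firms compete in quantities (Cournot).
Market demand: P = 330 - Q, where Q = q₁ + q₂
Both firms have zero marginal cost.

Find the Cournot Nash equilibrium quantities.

q₁* = q₂* = 110.0; P* = 110.0

Work:
Profit: π_i = P·q_i = (a - q_i - q_j)·q_i
FOC: ∂π_i/∂q_i = a - 2q_i - q_j = 0
Reaction function: q_i = (330 - q_j)/2
Symmetry: q* = 330/3 = 110.0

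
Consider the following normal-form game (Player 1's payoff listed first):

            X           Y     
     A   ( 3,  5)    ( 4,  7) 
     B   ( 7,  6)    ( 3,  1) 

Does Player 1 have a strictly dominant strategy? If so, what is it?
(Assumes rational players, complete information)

No strictly dominant strategy exists for Player 1

Work:
A strategy strictly dominates another if it gives a strictly higher payoff against every opponent action. Compare each pair of P1's strategies column-by-column:
  A vs B: [3 vs 7, 4 vs 3] → A does not strictly dominate B (column X: 3 ≤ 7)
  B vs A: [7 vs 3, 3 vs 4] → B does not strictly dominate A (column Y: 3 ≤ 4)
No single strategy strictly dominates all others → no strictly dominant strategy.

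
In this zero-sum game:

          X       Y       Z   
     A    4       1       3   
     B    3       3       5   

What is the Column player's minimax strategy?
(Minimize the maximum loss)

Column should play Y, value = 3

Work:
Column player minimizes Row's maximum payoff:
Column X: max payoff to Row = 4
Column Y: max payoff to Row = 3
Column Z: max payoff to Row = 5
Minimum is 3, achieved by column Y.
Minimax strategy: Y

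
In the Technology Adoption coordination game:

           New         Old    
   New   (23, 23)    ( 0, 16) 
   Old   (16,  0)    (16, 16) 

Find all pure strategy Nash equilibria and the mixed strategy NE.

Pure NE: (New, New) and (Old, Old); Mixed NE: p = 0.6957, q = 0.6957

Work:
Check pure NE:
(New, New): (23, 23) - no unilateral deviation beneficial
(Old, Old): (16, 16) - no unilateral deviation beneficial
Mixed NE: P1 plays New with p = 0.6957, P2 plays New with q = 0.6957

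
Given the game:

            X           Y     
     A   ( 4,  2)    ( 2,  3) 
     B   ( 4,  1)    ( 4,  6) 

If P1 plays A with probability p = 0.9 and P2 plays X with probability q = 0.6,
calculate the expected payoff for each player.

E[P1] = 3.28, E[P2] = 2.46

Work:
E[P1] = p·q·π₁(A,X) + p·(1-q)·π₁(A,Y) + (1-p)·q·π₁(B,X) + (1-p)·(1-q)·π₁(B,Y)
= 0.9·0.6·4 + 0.9·0.4·2 + 0.1·0.6·4 + 0.1·0.4·4
= 3.28

E[P2] = 2.46 (similar calculation)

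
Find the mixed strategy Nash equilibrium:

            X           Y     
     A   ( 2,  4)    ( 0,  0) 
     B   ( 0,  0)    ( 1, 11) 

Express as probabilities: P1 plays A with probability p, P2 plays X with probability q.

p = 0.7333, q = 0.3333

Work:
Find probabilities that make opponent indifferent:
P2 chooses q to make P1 indifferent between A and B
P1 chooses p to make P2 indifferent between X and Y
Mixed NE: P1 plays (A: 0.7333, B: 0.2667), P2 plays (X: 0.3333, Y: 0.6667)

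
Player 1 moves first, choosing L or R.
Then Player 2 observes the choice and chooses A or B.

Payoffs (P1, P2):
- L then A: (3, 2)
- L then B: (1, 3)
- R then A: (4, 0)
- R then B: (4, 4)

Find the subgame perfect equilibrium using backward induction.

P1 plays R, P2 plays B after L and B after R; Payoff (4, 4)

Work:
Backward induction:
After L: P2 chooses B → P1 gets 1
After R: P2 chooses B → P1 gets 4
P1 chooses R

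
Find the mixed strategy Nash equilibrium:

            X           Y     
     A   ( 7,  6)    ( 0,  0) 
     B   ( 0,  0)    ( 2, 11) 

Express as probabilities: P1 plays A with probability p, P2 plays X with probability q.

p = 0.6471, q = 0.2222

Work:
Find probabilities that make opponent indifferent:
P2 chooses q to make P1 indifferent between A and B
P1 chooses p to make P2 indifferent between X and Y
Mixed NE: P1 plays (A: 0.6471, B: 0.3529), P2 plays (X: 0.2222, Y: 0.7778)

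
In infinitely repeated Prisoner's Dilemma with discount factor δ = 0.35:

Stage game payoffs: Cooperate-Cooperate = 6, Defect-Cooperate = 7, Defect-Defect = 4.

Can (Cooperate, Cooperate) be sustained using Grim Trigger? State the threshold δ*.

δ* = 0.3333; since δ = 0.35 ≥ 0.3333, cooperation can be sustained

Work:
For Grim Trigger:
Cooperate forever: 6/(1-δ)
Defect then punished: 7 + 4·δ/(1-δ)
Need: 6/(1-δ) ≥ 7 + 4·δ/(1-δ)
Solving: δ ≥ (T-R)/(T-P) = (7-6)/(7-4) = 0.3333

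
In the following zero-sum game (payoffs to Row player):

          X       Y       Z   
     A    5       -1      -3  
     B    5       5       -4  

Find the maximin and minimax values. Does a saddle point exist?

Maximin = -3, Minimax = -3, Saddle: True

Work:
Row minimums: [-3, -4] → maximin = -3
Column maximums: [5, 5, -3] → minimax = -3
Saddle point exists! Game value = -3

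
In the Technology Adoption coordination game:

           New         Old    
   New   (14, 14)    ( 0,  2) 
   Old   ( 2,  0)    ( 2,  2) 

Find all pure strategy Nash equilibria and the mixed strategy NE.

Pure NE: (New, New) and (Old, Old); Mixed NE: p = 0.1429, q = 0.1429

Work:
Check pure NE:
(New, New): (14, 14) - no unilateral deviation beneficial
(Old, Old): (2, 2) - no unilateral deviation beneficial
Mixed NE: P1 plays New with p = 0.1429, P2 plays New with q = 0.1429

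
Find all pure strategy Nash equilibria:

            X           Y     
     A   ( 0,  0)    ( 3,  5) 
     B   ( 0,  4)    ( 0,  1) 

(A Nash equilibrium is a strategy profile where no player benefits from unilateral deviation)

Nash equilibrium: (A, Y), (B, X)

Work:
Best responses:
  P1 vs X: payoffs [0, 0] → best response A/B (payoff 0)
  P1 vs Y: payoffs [3, 0] → best response A (payoff 3)
  P2 vs A: payoffs [0, 5] → best response Y (payoff 5)
  P2 vs B: payoffs [4, 1] → best response X (payoff 4)
Mutual best responses: (A,Y), (B,X) → Nash equilibria.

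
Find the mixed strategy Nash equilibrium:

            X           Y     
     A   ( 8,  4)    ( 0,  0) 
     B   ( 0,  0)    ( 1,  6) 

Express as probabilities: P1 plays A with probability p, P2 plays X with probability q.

p = 0.6, q = 0.1111

Work:
Find probabilities that make opponent indifferent:
P2 chooses q to make P1 indifferent between A and B
P1 chooses p to make P2 indifferent between X and Y
Mixed NE: P1 plays (A: 0.6, B: 0.4), P2 plays (X: 0.1111, Y: 0.8889)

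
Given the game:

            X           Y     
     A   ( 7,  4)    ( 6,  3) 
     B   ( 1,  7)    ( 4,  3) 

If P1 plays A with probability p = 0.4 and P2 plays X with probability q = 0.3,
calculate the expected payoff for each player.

E[P1] = 4.38, E[P2] = 3.84

Work:
E[P1] = p·q·π₁(A,X) + p·(1-q)·π₁(A,Y) + (1-p)·q·π₁(B,X) + (1-p)·(1-q)·π₁(B,Y)
= 0.4·0.3·7 + 0.4·0.7·6 + 0.6·0.3·1 + 0.6·0.7·4
= 4.38

E[P2] = 3.84 (similar calculation)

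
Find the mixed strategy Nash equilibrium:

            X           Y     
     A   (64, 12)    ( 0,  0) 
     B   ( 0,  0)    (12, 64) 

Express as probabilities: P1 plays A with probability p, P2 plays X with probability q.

p = 0.8421, q = 0.1579

Work:
Find probabilities that make opponent indifferent:
P2 chooses q to make P1 indifferent between A and B
P1 chooses p to make P2 indifferent between X and Y
Mixed NE: P1 plays (A: 0.8421, B: 0.1579), P2 plays (X: 0.1579, Y: 0.8421)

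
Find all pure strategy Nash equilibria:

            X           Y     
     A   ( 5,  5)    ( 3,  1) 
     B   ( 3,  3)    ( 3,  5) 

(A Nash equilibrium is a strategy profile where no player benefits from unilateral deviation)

Nash equilibrium: (A, X), (B, Y)

Work:
Best responses:
  P1 vs X: payoffs [5, 3] → best response A (payoff 5)
  P1 vs Y: payoffs [3, 3] → best response A/B (payoff 3)
  P2 vs A: payoffs [5, 1] → best response X (payoff 5)
  P2 vs B: payoffs [3, 5] → best response Y (payoff 5)
Mutual best responses: (A,X), (B,Y) → Nash equilibria.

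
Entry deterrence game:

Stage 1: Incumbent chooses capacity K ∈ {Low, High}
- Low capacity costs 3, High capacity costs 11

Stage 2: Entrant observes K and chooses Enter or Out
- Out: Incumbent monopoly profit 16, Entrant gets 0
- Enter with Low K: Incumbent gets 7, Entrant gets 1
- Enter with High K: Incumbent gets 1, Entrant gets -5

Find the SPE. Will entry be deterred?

SPE: (High, Enter|Low, Out|High); Entry deterred. Incumbent net profit = 5

Work:
After Low K: Entrant enters (1 > 0)
After High K: Entrant stays out (-5 < 0)
Incumbent: Low → 7−3=4, High → 16−11=5
Incumbent chooses High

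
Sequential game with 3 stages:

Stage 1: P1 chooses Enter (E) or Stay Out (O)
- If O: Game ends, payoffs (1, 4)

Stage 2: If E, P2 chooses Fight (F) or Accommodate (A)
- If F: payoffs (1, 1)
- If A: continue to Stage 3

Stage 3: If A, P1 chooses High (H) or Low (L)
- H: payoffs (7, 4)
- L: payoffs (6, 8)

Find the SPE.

SPE: (E, A, H); Outcome (7, 4)

Work:
Stage 3: P1 chooses H (7 vs 6)
Stage 2: P2: F->1, A->4 (anticipating H). Choose A
Stage 1: P1: O->1, E->7 (anticipating A, H). Choose E
SPE path: E -> A -> H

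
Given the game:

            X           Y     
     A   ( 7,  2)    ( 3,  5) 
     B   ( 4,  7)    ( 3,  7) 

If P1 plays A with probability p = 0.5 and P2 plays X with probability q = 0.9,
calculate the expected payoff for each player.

E[P1] = 5.25, E[P2] = 4.65

Work:
E[P1] = p·q·π₁(A,X) + p·(1-q)·π₁(A,Y) + (1-p)·q·π₁(B,X) + (1-p)·(1-q)·π₁(B,Y)
= 0.5·0.9·7 + 0.5·0.1·3 + 0.5·0.9·4 + 0.5·0.1·3
= 5.25

E[P2] = 4.65 (similar calculation)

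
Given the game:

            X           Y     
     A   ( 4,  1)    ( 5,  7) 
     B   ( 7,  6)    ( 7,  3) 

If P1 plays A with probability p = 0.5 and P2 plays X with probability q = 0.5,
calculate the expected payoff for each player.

E[P1] = 5.75, E[P2] = 4.25

Work:
E[P1] = p·q·π₁(A,X) + p·(1-q)·π₁(A,Y) + (1-p)·q·π₁(B,X) + (1-p)·(1-q)·π₁(B,Y)
= 0.5·0.5·4 + 0.5·0.5·5 + 0.5·0.5·7 + 0.5·0.5·7
= 5.75

E[P2] = 4.25 (similar calculation)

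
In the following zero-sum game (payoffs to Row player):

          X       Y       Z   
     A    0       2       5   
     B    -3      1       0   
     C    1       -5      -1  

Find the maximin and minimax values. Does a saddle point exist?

Maximin = 0, Minimax = 1, Saddle: False

Work:
Row minimums: [0, -3, -5] → maximin = 0
Column maximums: [1, 2, 5] → minimax = 1
No saddle point (maximin ≠ minimax). Mixed strategy needed.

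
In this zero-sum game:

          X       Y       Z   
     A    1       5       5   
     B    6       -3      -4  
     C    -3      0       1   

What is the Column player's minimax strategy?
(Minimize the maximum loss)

Column should play Y or Z (all achieve the minimum), value = 5

Work:
Column player minimizes Row's maximum payoff:
Column X: max payoff to Row = 6
Column Y: max payoff to Row = 5
Column Z: max payoff to Row = 5
Minimum is 5, achieved by columns Y, Z (tied).
Each of Y or Z is a minimax strategy.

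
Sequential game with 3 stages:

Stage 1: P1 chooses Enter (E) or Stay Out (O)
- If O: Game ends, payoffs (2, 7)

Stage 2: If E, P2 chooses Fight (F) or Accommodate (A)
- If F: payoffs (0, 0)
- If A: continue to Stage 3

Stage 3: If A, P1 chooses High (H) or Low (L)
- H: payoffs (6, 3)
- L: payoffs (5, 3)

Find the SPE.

SPE: (E, A, H); Outcome (6, 3)

Work:
Stage 3: P1 chooses H (6 vs 5)
Stage 2: P2: F->0, A->3 (anticipating H). Choose A
Stage 1: P1: O->2, E->6 (anticipating A, H). Choose E
SPE path: E -> A -> H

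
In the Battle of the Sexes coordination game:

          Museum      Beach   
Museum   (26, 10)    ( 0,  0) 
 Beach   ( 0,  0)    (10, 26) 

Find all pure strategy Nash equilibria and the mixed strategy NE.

Pure NE: (Museum, Museum) and (Beach, Beach); Mixed NE: p = 0.7222, q = 0.2778

Work:
Check pure NE:
(Museum, Museum): (26, 10) - no unilateral deviation beneficial
(Beach, Beach): (10, 26) - no unilateral deviation beneficial
Mixed NE: P1 plays Museum with p = 0.7222, P2 plays Museum with q = 0.2778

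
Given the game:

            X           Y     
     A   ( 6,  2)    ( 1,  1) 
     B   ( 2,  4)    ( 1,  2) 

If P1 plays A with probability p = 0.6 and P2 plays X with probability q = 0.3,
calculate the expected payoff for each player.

E[P1] = 2.02, E[P2] = 1.82

Work:
E[P1] = p·q·π₁(A,X) + p·(1-q)·π₁(A,Y) + (1-p)·q·π₁(B,X) + (1-p)·(1-q)·π₁(B,Y)
= 0.6·0.3·6 + 0.6·0.7·1 + 0.4·0.3·2 + 0.4·0.7·1
= 2.02

E[P2] = 1.82 (similar calculation)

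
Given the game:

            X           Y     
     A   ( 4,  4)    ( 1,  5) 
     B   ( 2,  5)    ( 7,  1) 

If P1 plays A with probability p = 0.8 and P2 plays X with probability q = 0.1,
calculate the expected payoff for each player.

E[P1] = 2.34, E[P2] = 4.2

Work:
E[P1] = p·q·π₁(A,X) + p·(1-q)·π₁(A,Y) + (1-p)·q·π₁(B,X) + (1-p)·(1-q)·π₁(B,Y)
= 0.8·0.1·4 + 0.8·0.9·1 + 0.2·0.1·2 + 0.2·0.9·7
= 2.34

E[P2] = 4.2 (similar calculation)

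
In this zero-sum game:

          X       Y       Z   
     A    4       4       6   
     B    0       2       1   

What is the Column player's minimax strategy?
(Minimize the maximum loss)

Column should play X or Y (all achieve the minimum), value = 4

Work:
Column player minimizes Row's maximum payoff:
Column X: max payoff to Row = 4
Column Y: max payoff to Row = 4
Column Z: max payoff to Row = 6
Minimum is 4, achieved by columns X, Y (tied).
Each of X or Y is a minimax strategy.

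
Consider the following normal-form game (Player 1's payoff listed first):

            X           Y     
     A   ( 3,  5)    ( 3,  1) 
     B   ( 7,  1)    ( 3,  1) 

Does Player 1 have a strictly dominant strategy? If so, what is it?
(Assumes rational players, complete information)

No strictly dominant strategy exists for Player 1

Work:
A strategy strictly dominates another if it gives a strictly higher payoff against every opponent action. Compare each pair of P1's strategies column-by-column:
  A vs B: [3 vs 7, 3 vs 3] → A does not strictly dominate B (column X: 3 ≤ 7)
  B vs A: [7 vs 3, 3 vs 3] → B does not strictly dominate A (column Y: 3 ≤ 3)
No single strategy strictly dominates all others → no strictly dominant strategy.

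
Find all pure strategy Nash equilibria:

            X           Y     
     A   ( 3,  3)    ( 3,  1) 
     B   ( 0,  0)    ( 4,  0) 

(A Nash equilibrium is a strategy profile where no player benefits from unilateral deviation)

Nash equilibrium: (A, X), (B, Y)

Work:
Best responses:
  P1 vs X: payoffs [3, 0] → best response A (payoff 3)
  P1 vs Y: payoffs [3, 4] → best response B (payoff 4)
  P2 vs A: payoffs [3, 1] → best response X (payoff 3)
  P2 vs B: payoffs [0, 0] → best response X/Y (payoff 0)
Mutual best responses: (A,X), (B,Y) → Nash equilibria.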